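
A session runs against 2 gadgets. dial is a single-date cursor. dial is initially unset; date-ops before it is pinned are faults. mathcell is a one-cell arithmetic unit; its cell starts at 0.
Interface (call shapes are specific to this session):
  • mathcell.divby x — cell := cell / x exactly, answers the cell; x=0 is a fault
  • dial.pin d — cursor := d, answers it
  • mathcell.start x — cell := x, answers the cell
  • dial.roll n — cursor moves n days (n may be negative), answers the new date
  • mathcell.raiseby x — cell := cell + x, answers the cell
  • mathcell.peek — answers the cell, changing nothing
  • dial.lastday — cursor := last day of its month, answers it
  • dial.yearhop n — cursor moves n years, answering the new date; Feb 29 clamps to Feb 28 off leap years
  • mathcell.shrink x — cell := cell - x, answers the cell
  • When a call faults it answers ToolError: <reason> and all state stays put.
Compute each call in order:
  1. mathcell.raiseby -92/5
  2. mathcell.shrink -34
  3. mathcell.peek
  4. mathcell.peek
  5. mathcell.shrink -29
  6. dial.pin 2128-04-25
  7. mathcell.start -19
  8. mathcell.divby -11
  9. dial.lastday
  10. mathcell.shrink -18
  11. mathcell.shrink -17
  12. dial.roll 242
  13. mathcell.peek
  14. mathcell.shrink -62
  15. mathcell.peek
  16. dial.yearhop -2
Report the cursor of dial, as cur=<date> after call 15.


==> raiseby(x→-92/5)
<== -92/5
==> shrink(x→-34)
<== 78/5
==> peek()
<== 78/5
==> peek()
<== 78/5
==> shrink(x→-29)
<== 223/5
==> pin(d→2128-04-25)
<== 2128-04-25
==> start(x→-19)
<== -19
==> divby(x→-11)
<== 19/11
==> lastday()
<== 2128-04-30
==> shrink(x→-18)
<== 217/11
==> shrink(x→-17)
<== 404/11
==> roll(n→242)
<== 2128-12-28
==> peek()
<== 404/11
==> shrink(x→-62)
<== 1086/11
==> peek()
<== 1086/11
==> yearhop(n→-2)
<== 2126-12-28

Answer: cur=2128-12-28


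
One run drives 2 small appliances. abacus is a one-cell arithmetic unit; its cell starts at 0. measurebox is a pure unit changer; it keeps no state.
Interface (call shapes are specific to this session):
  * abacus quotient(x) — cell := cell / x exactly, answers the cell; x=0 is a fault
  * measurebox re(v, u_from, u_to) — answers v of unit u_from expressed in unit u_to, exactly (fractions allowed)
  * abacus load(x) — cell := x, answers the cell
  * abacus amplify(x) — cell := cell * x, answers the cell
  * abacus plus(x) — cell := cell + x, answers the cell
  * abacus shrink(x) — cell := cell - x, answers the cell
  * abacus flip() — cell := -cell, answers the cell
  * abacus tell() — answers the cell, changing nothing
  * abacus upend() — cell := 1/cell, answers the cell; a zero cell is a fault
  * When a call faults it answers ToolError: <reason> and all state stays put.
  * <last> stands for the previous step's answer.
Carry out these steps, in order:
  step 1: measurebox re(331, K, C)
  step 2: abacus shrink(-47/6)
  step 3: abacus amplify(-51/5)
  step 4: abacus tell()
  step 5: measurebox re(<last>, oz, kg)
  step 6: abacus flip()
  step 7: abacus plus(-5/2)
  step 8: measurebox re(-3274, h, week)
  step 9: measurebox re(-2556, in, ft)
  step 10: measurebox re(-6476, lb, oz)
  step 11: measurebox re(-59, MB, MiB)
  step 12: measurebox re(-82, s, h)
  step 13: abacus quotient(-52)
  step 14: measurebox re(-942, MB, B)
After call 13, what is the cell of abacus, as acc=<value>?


Answer: acc=-387/260

Derivation:
Do: measurebox re[v: 331; u_from: K; u_to: C]
See: 1157/20
Do: abacus shrink[x: -47/6]
See: 47/6
Do: abacus amplify[x: -51/5]
See: -799/10
Do: abacus tell[]
See: -799/10
Do: measurebox re[v: <last>; u_from: oz; u_to: kg]
See: -36242030363/16000000000
Do: abacus flip[]
See: 799/10
Do: abacus plus[x: -5/2]
See: 387/5
Do: measurebox re[v: -3274; u_from: h; u_to: week]
See: -1637/84
Do: measurebox re[v: -2556; u_from: in; u_to: ft]
See: -213
Do: measurebox re[v: -6476; u_from: lb; u_to: oz]
See: -103616
Do: measurebox re[v: -59; u_from: MB; u_to: MiB]
See: -921875/16384
Do: measurebox re[v: -82; u_from: s; u_to: h]
See: -41/1800
Do: abacus quotient[x: -52]
See: -387/260
Do: measurebox re[v: -942; u_from: MB; u_to: B]
See: -942000000


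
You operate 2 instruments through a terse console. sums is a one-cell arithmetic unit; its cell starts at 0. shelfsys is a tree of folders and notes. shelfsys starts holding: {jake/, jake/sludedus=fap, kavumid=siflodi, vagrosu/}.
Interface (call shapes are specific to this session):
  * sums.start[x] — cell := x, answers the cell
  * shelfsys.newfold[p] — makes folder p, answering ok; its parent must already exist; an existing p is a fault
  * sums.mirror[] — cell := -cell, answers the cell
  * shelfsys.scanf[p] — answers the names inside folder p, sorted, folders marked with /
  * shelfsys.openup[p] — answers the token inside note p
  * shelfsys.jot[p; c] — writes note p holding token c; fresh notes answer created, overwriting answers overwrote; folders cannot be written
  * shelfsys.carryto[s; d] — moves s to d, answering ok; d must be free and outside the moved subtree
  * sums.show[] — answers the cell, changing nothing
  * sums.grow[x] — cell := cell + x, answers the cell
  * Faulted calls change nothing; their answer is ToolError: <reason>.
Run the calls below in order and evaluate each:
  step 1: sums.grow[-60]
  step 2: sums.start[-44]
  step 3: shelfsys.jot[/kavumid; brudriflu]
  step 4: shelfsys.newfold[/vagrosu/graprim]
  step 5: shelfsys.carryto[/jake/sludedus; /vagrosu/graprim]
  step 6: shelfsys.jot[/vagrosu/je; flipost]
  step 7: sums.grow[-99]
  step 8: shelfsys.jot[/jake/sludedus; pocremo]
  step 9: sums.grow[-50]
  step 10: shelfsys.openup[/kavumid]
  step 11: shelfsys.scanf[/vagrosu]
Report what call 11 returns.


# sums.grow(x→-60) -> -60
# sums.start(x→-44) -> -44
# shelfsys.jot(p→/kavumid, c→brudriflu) -> overwrote
# shelfsys.newfold(p→/vagrosu/graprim) -> ok
# shelfsys.carryto(s→/jake/sludedus, d→/vagrosu/graprim) -> ToolError: exists
# shelfsys.jot(p→/vagrosu/je, c→flipost) -> created
# sums.grow(x→-99) -> -143
# shelfsys.jot(p→/jake/sludedus, c→pocremo) -> overwrote
# sums.grow(x→-50) -> -193
# shelfsys.openup(p→/kavumid) -> brudriflu
# shelfsys.scanf(p→/vagrosu) -> [graprim/, je]

Answer: [graprim/, je]


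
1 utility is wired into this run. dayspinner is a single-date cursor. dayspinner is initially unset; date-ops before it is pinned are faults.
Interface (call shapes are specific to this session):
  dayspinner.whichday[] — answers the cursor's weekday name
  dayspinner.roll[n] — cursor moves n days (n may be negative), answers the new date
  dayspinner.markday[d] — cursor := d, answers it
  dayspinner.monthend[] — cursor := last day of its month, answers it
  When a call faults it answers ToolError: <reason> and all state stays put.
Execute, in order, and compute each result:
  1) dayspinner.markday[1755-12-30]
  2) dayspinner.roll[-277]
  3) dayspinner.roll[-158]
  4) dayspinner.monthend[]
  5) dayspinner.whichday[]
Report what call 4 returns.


-- markday(d: 1755-12-30) -> 1755-12-30
-- roll(n: -277) -> 1755-03-28
-- roll(n: -158) -> 1754-10-21
-- monthend() -> 1754-10-31
-- whichday() -> Thursday

Answer: 1754-10-31


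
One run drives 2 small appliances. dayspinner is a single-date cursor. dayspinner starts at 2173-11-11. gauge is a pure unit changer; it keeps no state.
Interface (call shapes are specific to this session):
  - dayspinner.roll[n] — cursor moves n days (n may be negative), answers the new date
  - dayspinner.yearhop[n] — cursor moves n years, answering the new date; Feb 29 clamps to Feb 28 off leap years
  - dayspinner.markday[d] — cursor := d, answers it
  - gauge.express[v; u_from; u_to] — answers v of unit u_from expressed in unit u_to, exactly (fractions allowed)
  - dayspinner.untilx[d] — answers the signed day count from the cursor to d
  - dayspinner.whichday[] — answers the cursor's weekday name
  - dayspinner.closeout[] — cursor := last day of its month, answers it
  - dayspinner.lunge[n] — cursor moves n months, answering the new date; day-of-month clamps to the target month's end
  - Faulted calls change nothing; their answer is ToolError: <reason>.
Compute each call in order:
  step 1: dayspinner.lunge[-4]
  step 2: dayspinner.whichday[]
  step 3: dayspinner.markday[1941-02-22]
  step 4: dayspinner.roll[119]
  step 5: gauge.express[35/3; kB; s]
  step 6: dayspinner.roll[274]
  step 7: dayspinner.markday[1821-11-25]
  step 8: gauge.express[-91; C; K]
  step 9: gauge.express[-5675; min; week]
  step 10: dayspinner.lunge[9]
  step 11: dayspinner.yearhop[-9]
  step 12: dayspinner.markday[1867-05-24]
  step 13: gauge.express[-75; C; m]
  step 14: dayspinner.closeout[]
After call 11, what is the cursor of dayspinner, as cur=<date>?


% dayspinner.lunge n→-4
[out] 2173-07-11
% dayspinner.whichday
[out] Sunday
% dayspinner.markday d→1941-02-22
[out] 1941-02-22
% dayspinner.roll n→119
[out] 1941-06-21
% gauge.express v→35/3 u_from→kB u_to→s
[out] ToolError: incompatible units
% dayspinner.roll n→274
[out] 1942-03-22
% dayspinner.markday d→1821-11-25
[out] 1821-11-25
% gauge.express v→-91 u_from→C u_to→K
[out] 3643/20
% gauge.express v→-5675 u_from→min u_to→week
[out] -1135/2016
% dayspinner.lunge n→9
[out] 1822-08-25
% dayspinner.yearhop n→-9
[out] 1813-08-25
% dayspinner.markday d→1867-05-24
[out] 1867-05-24
% gauge.express v→-75 u_from→C u_to→m
[out] ToolError: incompatible units
% dayspinner.closeout
[out] 1867-05-31

Answer: cur=1813-08-25


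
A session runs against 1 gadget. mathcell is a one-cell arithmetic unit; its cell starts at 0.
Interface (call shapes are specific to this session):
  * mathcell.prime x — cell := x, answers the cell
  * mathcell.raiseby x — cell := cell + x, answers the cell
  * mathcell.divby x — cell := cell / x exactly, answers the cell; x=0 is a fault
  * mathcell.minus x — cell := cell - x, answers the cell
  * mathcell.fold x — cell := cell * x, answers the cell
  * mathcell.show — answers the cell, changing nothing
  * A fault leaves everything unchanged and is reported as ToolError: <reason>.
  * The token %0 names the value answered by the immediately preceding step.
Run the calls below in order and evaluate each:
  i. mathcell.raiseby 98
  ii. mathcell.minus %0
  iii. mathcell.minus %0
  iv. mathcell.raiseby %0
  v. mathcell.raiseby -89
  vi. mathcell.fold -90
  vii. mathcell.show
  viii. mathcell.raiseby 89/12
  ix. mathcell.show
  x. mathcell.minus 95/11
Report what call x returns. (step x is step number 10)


Answer: 1057159/132

Derivation:
Calling mathcell.raiseby(x: 98), — result: 98.
Calling mathcell.minus(x: %0), which returns 0.
Invoking mathcell.minus(x: %0), and get 0.
I run mathcell.raiseby(x: %0), → 0.
Invoking mathcell.raiseby(x: -89), and see -89.
Calling mathcell.fold(x: -90), and observe 8010.
Calling mathcell.show(), which returns 8010.
Now I run mathcell.raiseby(x: 89/12), and get 96209/12.
I try mathcell.show: 96209/12.
Invoking mathcell.minus(x: 95/11), and observe 1057159/132.


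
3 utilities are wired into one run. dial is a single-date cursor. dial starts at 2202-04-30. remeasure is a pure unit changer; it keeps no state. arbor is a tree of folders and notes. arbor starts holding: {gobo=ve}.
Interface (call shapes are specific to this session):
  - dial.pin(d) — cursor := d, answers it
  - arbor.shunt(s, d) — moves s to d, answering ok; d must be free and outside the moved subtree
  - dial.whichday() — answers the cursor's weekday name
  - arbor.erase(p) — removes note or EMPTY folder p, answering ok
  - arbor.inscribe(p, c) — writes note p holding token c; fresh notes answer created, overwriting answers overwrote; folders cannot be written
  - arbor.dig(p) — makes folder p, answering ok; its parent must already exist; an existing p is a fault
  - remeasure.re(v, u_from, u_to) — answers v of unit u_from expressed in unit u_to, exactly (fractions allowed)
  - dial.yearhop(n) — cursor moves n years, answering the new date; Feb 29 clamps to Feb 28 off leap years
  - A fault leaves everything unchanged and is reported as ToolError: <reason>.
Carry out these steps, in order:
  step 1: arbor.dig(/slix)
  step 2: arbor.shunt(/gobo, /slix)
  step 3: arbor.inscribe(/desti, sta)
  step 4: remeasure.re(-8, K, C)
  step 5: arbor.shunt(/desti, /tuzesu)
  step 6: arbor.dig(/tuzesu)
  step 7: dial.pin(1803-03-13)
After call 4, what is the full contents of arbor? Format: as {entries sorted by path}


-> arbor.dig(p='/slix')
<- ok
-> arbor.shunt(s='/gobo', d='/slix')
<- ToolError: exists
-> arbor.inscribe(p='/desti', c='sta')
<- created
-> remeasure.re(v='-8', u_from='K', u_to='C')
<- -5623/20
-> arbor.shunt(s='/desti', d='/tuzesu')
<- ok
-> arbor.dig(p='/tuzesu')
<- ToolError: exists
-> dial.pin(d='1803-03-13')
<- 1803-03-13

Answer: {desti=sta, gobo=ve, slix/}


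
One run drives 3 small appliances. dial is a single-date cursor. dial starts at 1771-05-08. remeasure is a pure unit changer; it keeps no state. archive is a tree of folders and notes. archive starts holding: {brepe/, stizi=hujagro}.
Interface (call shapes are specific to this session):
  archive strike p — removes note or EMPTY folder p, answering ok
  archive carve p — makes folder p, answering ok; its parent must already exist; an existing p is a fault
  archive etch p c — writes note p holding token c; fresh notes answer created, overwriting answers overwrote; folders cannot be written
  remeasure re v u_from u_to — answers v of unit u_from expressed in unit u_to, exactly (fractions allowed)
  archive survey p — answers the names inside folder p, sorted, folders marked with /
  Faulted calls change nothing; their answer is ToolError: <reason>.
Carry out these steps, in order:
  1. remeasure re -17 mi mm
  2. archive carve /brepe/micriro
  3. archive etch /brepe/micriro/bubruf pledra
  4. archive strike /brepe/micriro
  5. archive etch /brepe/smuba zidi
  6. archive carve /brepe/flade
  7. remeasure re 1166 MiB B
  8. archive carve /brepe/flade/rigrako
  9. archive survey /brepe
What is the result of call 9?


-> remeasure re(v→-17, u_from→mi, u_to→mm)
<- -27358848
-> archive carve(p→/brepe/micriro)
<- ok
-> archive etch(p→/brepe/micriro/bubruf, c→pledra)
<- created
-> archive strike(p→/brepe/micriro)
<- ToolError: not empty
-> archive etch(p→/brepe/smuba, c→zidi)
<- created
-> archive carve(p→/brepe/flade)
<- ok
-> remeasure re(v→1166, u_from→MiB, u_to→B)
<- 1222639616
-> archive carve(p→/brepe/flade/rigrako)
<- ok
-> archive survey(p→/brepe)
<- [flade/, micriro/, smuba]

Answer: [flade/, micriro/, smuba]


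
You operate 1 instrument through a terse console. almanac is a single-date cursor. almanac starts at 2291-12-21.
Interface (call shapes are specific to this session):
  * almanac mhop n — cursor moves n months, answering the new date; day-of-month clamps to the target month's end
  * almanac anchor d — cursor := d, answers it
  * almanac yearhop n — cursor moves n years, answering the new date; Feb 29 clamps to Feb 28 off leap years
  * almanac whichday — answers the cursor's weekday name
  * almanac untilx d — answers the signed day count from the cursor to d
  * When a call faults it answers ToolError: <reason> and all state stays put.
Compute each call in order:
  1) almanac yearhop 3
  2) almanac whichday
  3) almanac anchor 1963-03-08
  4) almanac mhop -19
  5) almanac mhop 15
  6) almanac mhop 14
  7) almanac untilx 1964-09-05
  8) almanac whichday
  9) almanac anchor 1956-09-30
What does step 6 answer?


> almanac yearhop n=3
[out] 2294-12-21
> almanac whichday
[out] Friday
> almanac anchor d=1963-03-08
[out] 1963-03-08
> almanac mhop n=-19
[out] 1961-08-08
> almanac mhop n=15
[out] 1962-11-08
> almanac mhop n=14
[out] 1964-01-08
> almanac untilx d=1964-09-05
[out] 241
> almanac whichday
[out] Wednesday
> almanac anchor d=1956-09-30
[out] 1956-09-30

Answer: 1964-01-08


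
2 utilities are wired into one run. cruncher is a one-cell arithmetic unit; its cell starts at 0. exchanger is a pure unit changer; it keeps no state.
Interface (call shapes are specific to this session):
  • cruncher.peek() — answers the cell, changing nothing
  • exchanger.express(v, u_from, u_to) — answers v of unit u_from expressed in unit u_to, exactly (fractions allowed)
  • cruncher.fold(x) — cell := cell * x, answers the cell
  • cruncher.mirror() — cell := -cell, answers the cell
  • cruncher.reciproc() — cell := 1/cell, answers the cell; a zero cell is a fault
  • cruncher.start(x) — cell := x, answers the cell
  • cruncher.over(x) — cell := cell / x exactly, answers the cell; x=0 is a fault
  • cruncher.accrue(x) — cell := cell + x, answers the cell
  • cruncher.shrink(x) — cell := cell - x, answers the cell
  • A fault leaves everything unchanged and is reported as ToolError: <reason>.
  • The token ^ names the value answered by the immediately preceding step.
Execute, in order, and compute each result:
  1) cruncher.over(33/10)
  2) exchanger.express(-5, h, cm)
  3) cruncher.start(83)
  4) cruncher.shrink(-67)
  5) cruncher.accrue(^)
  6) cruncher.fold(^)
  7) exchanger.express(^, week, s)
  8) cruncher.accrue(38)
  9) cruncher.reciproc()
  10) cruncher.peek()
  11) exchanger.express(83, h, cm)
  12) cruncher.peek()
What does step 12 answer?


Answer: 1/90038

Derivation:
~$ cruncher.over x→33/10
  0
~$ exchanger.express v→-5 u_from→h u_to→cm
  ToolError: incompatible units
~$ cruncher.start x→83
  83
~$ cruncher.shrink x→-67
  150
~$ cruncher.accrue x→^
  300
~$ cruncher.fold x→^
  90000
~$ exchanger.express v→^ u_from→week u_to→s
  54432000000
~$ cruncher.accrue x→38
  90038
~$ cruncher.reciproc
  1/90038
~$ cruncher.peek
  1/90038
~$ exchanger.express v→83 u_from→h u_to→cm
  ToolError: incompatible units
~$ cruncher.peek
  1/90038


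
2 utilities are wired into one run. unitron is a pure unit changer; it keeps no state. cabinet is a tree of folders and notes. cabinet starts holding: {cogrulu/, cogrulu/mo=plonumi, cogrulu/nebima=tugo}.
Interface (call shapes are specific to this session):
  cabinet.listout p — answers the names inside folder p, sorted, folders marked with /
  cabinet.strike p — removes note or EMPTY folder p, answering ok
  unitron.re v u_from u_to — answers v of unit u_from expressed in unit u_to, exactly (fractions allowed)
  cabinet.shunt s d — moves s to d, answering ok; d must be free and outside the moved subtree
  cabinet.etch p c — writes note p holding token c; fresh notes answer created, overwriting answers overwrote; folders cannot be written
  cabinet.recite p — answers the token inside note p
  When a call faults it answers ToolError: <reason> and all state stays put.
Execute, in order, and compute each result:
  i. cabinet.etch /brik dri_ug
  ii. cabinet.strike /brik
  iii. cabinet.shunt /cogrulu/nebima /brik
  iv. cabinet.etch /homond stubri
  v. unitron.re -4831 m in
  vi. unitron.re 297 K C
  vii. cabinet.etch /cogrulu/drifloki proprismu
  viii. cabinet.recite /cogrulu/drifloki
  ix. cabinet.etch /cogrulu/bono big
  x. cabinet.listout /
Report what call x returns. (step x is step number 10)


Answer: [brik, cogrulu/, homond]

Derivation:
>> cabinet.etch(p='/brik', c='dri_ug')
<< created
>> cabinet.strike(p='/brik')
<< ok
>> cabinet.shunt(s='/cogrulu/nebima', d='/brik')
<< ok
>> cabinet.etch(p='/homond', c='stubri')
<< created
>> unitron.re(v='-4831', u_from='m', u_to='in')
<< -24155000/127
>> unitron.re(v='297', u_from='K', u_to='C')
<< 477/20
>> cabinet.etch(p='/cogrulu/drifloki', c='proprismu')
<< created
>> cabinet.recite(p='/cogrulu/drifloki')
<< proprismu
>> cabinet.etch(p='/cogrulu/bono', c='big')
<< created
>> cabinet.listout(p='/')
<< [brik, cogrulu/, homond]


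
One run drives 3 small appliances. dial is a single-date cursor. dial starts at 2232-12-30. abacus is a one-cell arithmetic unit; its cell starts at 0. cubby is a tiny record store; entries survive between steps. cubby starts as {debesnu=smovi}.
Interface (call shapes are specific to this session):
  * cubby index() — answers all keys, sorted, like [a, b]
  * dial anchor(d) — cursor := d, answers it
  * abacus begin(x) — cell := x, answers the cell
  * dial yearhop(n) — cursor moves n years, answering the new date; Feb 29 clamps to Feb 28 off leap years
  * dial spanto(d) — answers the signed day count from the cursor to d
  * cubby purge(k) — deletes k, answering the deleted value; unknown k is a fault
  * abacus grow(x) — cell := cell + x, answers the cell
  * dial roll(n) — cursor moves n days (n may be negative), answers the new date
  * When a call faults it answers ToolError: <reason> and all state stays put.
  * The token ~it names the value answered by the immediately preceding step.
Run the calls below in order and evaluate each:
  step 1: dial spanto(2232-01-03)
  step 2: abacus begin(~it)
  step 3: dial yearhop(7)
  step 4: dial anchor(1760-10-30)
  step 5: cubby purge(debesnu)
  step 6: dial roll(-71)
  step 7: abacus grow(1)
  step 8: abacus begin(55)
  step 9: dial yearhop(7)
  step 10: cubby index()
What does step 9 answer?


Answer: 1767-08-20

Derivation:
Invoking dial spanto with d='2232-01-03', — result: -362.
Invoking abacus begin with x='~it', and observe -362.
Next I call dial yearhop with n='7', — result: 2239-12-30.
I call dial anchor with d='1760-10-30', and get 1760-10-30.
Calling cubby purge with k='debesnu': smovi.
Then dial roll with n='-71', which returns 1760-08-20.
I call abacus grow with x='1', and observe -361.
I use abacus begin with x='55', and observe 55.
Using dial yearhop with n='7', yielding 1767-08-20.
Now I run cubby index, and get [].


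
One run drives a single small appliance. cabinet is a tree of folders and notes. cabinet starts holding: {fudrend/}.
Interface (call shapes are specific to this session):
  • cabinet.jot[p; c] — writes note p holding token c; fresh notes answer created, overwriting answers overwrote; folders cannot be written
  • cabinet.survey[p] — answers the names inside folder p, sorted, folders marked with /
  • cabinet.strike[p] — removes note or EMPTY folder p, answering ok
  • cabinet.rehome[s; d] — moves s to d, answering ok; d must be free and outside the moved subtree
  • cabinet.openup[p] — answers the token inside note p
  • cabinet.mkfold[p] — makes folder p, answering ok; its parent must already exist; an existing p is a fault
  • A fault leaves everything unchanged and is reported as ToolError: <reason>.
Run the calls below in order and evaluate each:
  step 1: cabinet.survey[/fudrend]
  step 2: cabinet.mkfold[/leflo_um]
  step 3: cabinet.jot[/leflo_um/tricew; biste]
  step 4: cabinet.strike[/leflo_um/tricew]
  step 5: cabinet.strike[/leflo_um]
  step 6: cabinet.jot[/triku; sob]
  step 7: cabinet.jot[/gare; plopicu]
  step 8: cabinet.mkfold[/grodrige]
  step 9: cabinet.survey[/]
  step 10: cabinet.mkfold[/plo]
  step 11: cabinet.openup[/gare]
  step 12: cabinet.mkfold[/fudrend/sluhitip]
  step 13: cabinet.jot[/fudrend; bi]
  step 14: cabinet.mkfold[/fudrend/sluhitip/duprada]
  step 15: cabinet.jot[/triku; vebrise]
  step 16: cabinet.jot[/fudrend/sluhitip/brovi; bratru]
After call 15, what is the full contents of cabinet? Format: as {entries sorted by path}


% survey /fudrend
  []
% mkfold /leflo_um
  ok
% jot /leflo_um/tricew biste
  created
% strike /leflo_um/tricew
  ok
% strike /leflo_um
  ok
% jot /triku sob
  created
% jot /gare plopicu
  created
% mkfold /grodrige
  ok
% survey /
  [fudrend/, gare, grodrige/, triku]
% mkfold /plo
  ok
% openup /gare
  plopicu
% mkfold /fudrend/sluhitip
  ok
% jot /fudrend bi
  ToolError: is a directory
% mkfold /fudrend/sluhitip/duprada
  ok
% jot /triku vebrise
  overwrote
% jot /fudrend/sluhitip/brovi bratru
  created

Answer: {fudrend/, fudrend/sluhitip/, fudrend/sluhitip/duprada/, gare=plopicu, grodrige/, plo/, triku=vebrise}


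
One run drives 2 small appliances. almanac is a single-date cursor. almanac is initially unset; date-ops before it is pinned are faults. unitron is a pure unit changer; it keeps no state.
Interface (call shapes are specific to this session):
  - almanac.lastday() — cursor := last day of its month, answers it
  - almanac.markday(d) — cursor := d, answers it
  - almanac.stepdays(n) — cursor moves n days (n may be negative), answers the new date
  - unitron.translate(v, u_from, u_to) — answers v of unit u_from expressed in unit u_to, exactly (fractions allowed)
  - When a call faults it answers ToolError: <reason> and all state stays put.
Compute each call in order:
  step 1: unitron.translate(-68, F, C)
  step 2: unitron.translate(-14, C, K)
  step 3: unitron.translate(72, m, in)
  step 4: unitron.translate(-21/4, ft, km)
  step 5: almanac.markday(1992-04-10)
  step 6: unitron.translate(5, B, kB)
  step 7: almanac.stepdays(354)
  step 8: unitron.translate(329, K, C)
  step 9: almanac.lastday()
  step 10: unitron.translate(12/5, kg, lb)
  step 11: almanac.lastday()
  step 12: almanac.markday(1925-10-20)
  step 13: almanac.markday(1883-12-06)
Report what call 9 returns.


Answer: 1993-03-31

Derivation:
// 1. translate(v→-68, u_from→F, u_to→C) -> -500/9
// 2. translate(v→-14, u_from→C, u_to→K) -> 5183/20
// 3. translate(v→72, u_from→m, u_to→in) -> 360000/127
// 4. translate(v→-21/4, u_from→ft, u_to→km) -> -8001/5000000
// 5. markday(d→1992-04-10) -> 1992-04-10
// 6. translate(v→5, u_from→B, u_to→kB) -> 1/200
// 7. stepdays(n→354) -> 1993-03-30
// 8. translate(v→329, u_from→K, u_to→C) -> 1117/20
// 9. lastday() -> 1993-03-31
// 10. translate(v→12/5, u_from→kg, u_to→lb) -> 240000000/45359237
// 11. lastday() -> 1993-03-31
// 12. markday(d→1925-10-20) -> 1925-10-20
// 13. markday(d→1883-12-06) -> 1883-12-06


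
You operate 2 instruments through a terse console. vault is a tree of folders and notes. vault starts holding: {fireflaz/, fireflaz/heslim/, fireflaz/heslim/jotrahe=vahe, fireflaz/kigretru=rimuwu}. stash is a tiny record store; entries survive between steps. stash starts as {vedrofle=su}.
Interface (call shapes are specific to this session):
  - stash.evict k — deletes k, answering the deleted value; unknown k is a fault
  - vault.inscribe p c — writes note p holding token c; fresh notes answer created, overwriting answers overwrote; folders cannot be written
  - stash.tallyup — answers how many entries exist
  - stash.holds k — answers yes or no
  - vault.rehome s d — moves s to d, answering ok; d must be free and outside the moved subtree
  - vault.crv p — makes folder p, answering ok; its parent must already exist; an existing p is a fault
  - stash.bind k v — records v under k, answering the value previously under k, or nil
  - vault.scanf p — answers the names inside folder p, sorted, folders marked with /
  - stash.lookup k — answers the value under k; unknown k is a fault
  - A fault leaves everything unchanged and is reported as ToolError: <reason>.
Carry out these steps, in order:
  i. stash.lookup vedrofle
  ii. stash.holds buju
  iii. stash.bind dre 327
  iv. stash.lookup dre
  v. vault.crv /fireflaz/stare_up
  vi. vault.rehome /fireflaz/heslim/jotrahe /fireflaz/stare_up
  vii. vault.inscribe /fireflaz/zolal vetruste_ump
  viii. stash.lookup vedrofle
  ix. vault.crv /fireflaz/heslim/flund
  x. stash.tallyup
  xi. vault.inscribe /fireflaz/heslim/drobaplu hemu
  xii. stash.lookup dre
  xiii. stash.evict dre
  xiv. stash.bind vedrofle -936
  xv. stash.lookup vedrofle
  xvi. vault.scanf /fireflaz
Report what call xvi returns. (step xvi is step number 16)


Answer: [heslim/, kigretru, stare_up/, zolal]

Derivation:
[in] stash.lookup vedrofle
[out] su
[in] stash.holds buju
[out] no
[in] stash.bind dre 327
[out] nil
[in] stash.lookup dre
[out] 327
[in] vault.crv /fireflaz/stare_up
[out] ok
[in] vault.rehome /fireflaz/heslim/jotrahe /fireflaz/stare_up
[out] ToolError: exists
[in] vault.inscribe /fireflaz/zolal vetruste_ump
[out] created
[in] stash.lookup vedrofle
[out] su
[in] vault.crv /fireflaz/heslim/flund
[out] ok
[in] stash.tallyup
[out] 2
[in] vault.inscribe /fireflaz/heslim/drobaplu hemu
[out] created
[in] stash.lookup dre
[out] 327
[in] stash.evict dre
[out] 327
[in] stash.bind vedrofle -936
[out] su
[in] stash.lookup vedrofle
[out] -936
[in] vault.scanf /fireflaz
[out] [heslim/, kigretru, stare_up/, zolal]


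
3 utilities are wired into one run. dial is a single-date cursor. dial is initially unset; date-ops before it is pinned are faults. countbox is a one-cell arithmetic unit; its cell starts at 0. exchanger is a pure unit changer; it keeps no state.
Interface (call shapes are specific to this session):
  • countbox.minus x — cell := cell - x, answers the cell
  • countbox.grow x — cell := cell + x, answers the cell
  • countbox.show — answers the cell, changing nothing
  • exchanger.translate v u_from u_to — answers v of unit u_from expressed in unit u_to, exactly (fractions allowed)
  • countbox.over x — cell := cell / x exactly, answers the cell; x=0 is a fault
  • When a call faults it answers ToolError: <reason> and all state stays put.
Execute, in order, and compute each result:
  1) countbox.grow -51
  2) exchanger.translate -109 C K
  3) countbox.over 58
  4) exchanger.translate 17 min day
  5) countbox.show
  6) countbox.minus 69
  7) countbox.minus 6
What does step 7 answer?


-- grow(-51) == -51
-- translate(-109, C, K) == 3283/20
-- over(58) == -51/58
-- translate(17, min, day) == 17/1440
-- show() == -51/58
-- minus(69) == -4053/58
-- minus(6) == -4401/58

Answer: -4401/58


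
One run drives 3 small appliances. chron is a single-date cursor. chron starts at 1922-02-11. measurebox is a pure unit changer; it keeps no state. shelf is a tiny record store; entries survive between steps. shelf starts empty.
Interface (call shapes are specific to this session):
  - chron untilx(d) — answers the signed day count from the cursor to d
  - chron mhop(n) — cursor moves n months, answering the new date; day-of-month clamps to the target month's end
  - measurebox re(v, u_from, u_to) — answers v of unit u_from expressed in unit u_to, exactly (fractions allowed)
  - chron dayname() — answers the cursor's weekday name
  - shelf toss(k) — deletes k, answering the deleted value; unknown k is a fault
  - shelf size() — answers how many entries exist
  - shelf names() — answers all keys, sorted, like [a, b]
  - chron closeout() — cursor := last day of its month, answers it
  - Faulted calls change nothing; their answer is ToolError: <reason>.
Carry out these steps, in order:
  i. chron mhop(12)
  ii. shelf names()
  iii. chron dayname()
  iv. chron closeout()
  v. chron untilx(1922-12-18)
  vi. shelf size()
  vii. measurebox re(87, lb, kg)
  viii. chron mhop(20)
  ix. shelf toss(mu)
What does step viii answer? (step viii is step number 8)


Answer: 1924-10-28

Derivation:
-- chron mhop(n=12) : 1923-02-11
-- shelf names() : []
-- chron dayname() : Sunday
-- chron closeout() : 1923-02-28
-- chron untilx(d=1922-12-18) : -72
-- shelf size() : 0
-- measurebox re(v=87, u_from=lb, u_to=kg) : 3946253619/100000000
-- chron mhop(n=20) : 1924-10-28
-- shelf toss(k=mu) : ToolError: no such key mu


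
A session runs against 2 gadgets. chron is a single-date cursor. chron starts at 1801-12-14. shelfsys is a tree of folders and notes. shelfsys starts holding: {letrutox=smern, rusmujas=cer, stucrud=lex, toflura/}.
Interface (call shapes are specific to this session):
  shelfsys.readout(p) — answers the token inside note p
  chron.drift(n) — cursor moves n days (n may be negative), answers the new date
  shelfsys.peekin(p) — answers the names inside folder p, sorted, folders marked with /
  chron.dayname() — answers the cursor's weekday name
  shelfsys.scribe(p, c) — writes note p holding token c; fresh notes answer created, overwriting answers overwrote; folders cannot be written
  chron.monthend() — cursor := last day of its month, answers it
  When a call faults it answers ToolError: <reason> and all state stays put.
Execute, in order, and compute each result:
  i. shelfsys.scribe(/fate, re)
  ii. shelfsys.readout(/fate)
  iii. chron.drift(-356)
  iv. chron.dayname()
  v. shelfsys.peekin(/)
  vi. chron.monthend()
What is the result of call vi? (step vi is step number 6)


Answer: 1800-12-31

Derivation:
% shelfsys.scribe p: /fate c: re
:: created
% shelfsys.readout p: /fate
:: re
% chron.drift n: -356
:: 1800-12-23
% chron.dayname
:: Tuesday
% shelfsys.peekin p: /
:: [fate, letrutox, rusmujas, stucrud, toflura/]
% chron.monthend
:: 1800-12-31


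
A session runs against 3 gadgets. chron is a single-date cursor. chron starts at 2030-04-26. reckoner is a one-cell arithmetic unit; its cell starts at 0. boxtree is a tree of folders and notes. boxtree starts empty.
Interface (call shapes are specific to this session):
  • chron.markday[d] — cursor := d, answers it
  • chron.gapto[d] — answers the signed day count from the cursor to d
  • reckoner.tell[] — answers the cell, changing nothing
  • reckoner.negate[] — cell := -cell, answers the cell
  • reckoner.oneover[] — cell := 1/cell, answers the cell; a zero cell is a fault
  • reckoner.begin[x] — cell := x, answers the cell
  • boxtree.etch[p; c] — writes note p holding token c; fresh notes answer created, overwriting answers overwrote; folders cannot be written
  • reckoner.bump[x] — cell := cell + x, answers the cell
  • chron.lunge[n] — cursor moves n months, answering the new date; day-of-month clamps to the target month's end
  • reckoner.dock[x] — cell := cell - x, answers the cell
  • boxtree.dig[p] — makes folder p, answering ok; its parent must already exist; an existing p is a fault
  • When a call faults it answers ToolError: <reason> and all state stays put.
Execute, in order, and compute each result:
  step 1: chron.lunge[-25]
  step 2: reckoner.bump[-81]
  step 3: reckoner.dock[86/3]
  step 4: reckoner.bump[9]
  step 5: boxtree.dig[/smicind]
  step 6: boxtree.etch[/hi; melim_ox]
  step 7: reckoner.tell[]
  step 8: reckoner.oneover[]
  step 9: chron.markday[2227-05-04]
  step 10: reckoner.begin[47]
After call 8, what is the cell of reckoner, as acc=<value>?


% chron.lunge n=-25
  2028-03-26
% reckoner.bump x=-81
  -81
% reckoner.dock x=86/3
  -329/3
% reckoner.bump x=9
  -302/3
% boxtree.dig p=/smicind
  ok
% boxtree.etch p=/hi c=melim_ox
  created
% reckoner.tell
  -302/3
% reckoner.oneover
  -3/302
% chron.markday d=2227-05-04
  2227-05-04
% reckoner.begin x=47
  47

Answer: acc=-3/302


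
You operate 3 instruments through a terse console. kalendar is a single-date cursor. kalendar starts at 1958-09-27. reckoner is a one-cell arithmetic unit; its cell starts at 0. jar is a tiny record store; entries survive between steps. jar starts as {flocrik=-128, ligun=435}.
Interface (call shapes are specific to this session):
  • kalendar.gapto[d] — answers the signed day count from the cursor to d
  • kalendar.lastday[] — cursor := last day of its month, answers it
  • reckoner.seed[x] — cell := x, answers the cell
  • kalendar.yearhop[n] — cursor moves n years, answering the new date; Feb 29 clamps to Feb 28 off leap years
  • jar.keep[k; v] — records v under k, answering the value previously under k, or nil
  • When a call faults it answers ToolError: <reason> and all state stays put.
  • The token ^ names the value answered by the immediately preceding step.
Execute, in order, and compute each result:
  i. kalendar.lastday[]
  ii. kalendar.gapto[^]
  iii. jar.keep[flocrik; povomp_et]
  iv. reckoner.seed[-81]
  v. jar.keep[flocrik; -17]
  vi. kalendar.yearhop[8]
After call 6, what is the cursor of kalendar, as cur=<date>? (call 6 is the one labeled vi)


Answer: cur=1966-09-30

Derivation:
% 1. lastday() == 1958-09-30
% 2. gapto(d='^') == 0
% 3. keep(k='flocrik', v='povomp_et') == -128
% 4. seed(x='-81') == -81
% 5. keep(k='flocrik', v='-17') == povomp_et
% 6. yearhop(n='8') == 1966-09-30


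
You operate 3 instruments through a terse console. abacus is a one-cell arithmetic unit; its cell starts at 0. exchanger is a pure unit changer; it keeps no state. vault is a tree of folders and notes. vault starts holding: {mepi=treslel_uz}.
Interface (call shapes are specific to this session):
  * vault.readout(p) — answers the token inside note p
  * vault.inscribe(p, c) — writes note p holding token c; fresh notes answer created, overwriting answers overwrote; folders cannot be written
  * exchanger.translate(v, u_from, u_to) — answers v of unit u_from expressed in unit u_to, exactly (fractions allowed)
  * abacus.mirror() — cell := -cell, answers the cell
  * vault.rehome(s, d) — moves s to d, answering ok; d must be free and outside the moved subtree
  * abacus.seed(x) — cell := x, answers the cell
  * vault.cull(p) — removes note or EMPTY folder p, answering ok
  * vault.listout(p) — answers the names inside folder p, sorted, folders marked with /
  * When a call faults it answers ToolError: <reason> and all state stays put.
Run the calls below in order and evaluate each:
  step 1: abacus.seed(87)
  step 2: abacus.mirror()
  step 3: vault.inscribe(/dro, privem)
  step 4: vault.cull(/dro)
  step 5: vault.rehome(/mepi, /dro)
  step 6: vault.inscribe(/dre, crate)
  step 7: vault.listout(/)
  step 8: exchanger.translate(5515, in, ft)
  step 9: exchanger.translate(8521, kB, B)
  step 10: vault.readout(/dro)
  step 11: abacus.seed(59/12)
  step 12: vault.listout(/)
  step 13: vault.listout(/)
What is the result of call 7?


Now I run abacus.seed passing x=87: 87.
Using abacus.mirror, yielding -87.
I try vault.inscribe passing p=/dro, c=privem, and see created.
Now I run vault.cull passing p=/dro, giving ok.
I call vault.rehome passing s=/mepi, d=/dro, — result: ok.
Invoking vault.inscribe passing p=/dre, c=crate, and get created.
Then vault.listout passing p=/, — result: [dre, dro].
Next I call exchanger.translate passing v=5515, u_from=in, u_to=ft, and observe 5515/12.
Using exchanger.translate passing v=8521, u_from=kB, u_to=B: 8521000.
Calling vault.readout passing p=/dro, and get treslel_uz.
I call abacus.seed passing x=59/12, which returns 59/12.
Calling vault.listout passing p=/, → [dre, dro].
I call vault.listout passing p=/: [dre, dro].

Answer: [dre, dro]


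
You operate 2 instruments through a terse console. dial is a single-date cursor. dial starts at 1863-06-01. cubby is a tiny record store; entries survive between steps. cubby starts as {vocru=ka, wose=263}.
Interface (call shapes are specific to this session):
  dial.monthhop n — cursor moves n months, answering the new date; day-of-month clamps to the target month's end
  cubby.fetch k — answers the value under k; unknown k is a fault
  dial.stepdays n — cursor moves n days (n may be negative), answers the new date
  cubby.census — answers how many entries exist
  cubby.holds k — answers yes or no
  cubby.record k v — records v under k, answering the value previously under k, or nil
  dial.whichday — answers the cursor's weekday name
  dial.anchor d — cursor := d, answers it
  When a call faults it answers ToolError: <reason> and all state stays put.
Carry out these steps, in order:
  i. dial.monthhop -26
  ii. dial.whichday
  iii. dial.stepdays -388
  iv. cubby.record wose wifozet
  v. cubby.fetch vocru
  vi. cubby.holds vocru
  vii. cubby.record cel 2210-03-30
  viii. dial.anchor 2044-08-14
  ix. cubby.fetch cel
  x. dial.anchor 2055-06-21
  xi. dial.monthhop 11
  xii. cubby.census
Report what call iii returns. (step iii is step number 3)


Answer: 1860-03-09

Derivation:
I invoke dial.monthhop with n: -26, which returns 1861-04-01.
I run dial.whichday, yielding Monday.
I call dial.stepdays with n: -388, yielding 1860-03-09.
Calling cubby.record with k: wose, v: wifozet, giving 263.
Invoking cubby.fetch with k: vocru, and observe ka.
I invoke cubby.holds with k: vocru, → yes.
I invoke cubby.record with k: cel, v: 2210-03-30: nil.
I call dial.anchor with d: 2044-08-14, and see 2044-08-14.
I call cubby.fetch with k: cel: 2210-03-30.
I try dial.anchor with d: 2055-06-21, → 2055-06-21.
Calling dial.monthhop with n: 11, which returns 2056-05-21.
I use cubby.census, giving 3.


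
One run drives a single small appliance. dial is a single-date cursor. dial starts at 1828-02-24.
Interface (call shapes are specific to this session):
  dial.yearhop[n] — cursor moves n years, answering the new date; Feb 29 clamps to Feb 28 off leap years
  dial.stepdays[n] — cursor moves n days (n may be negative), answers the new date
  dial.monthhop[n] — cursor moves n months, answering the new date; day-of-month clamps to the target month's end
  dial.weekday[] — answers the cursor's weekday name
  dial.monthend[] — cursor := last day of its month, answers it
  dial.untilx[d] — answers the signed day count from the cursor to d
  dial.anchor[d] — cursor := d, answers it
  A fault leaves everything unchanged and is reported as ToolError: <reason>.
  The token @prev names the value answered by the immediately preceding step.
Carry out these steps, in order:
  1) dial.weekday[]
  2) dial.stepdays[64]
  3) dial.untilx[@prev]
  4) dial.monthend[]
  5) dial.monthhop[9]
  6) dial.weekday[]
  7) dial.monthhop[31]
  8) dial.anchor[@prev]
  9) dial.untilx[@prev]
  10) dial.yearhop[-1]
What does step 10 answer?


Answer: 1830-08-30

Derivation:
I invoke dial.weekday(), and get Sunday.
Now I run dial.stepdays on n: 64, and see 1828-04-28.
I call dial.untilx on d: @prev, and observe 0.
Next I call dial.monthend, and get 1828-04-30.
Using dial.monthhop on n: 9, yielding 1829-01-30.
I run dial.weekday, → Friday.
Calling dial.monthhop on n: 31, and see 1831-08-30.
Invoking dial.anchor on d: @prev, — result: 1831-08-30.
Now I run dial.untilx on d: @prev, and observe 0.
Invoking dial.yearhop on n: -1, and observe 1830-08-30.
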